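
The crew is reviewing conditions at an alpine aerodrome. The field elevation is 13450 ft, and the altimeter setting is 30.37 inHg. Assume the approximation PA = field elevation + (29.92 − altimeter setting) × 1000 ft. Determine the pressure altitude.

13000 ft

Pressure correction = (29.92 − 30.37) × 1000 = -450 ft.
Pressure altitude = 13450 + (-450) = 13000 ft.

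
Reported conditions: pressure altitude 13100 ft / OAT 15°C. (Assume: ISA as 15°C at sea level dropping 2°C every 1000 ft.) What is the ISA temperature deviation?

ISA+26.2°C

ISA temperature at 13100 ft = 15 − 2 × (13100/1000) = -11.2°C.
Deviation = OAT − ISA = 15 − (-11.2) = +26.2°C.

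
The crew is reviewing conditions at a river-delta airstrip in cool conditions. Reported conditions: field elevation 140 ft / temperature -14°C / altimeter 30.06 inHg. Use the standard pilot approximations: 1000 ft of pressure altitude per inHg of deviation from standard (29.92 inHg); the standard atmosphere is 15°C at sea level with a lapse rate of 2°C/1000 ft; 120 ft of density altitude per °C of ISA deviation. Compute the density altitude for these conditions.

-3480 ft

Pressure altitude = 140 + (29.92 − 30.06) × 1000 = 140 + (-140) = 0 ft.
ISA temperature at 0 ft = 15 − 2 × (0/1000) = 15°C.
ISA deviation = -14 − 15 = -29°C.
Density altitude = 0 + 120 × (-29) = -3480 ft.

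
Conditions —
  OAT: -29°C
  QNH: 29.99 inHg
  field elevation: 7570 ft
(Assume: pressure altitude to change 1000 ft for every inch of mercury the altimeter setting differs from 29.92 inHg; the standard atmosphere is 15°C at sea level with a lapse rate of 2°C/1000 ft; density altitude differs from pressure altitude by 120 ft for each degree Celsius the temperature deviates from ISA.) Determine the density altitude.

4020 ft

Pressure altitude = 7570 + (29.92 − 29.99) × 1000 = 7570 + (-70) = 7500 ft.
ISA temperature at 7500 ft = 15 − 2 × (7500/1000) = 0°C.
ISA deviation = -29 − 0 = -29°C.
Density altitude = 7500 + 120 × (-29) = 4020 ft.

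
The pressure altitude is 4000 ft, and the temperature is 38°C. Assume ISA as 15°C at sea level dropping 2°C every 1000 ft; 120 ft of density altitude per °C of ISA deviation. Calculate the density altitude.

ISA temperature at 4000 ft = 15 − 2 × (4000/1000) = 7°C.
ISA deviation = 38 − 7 = +31°C.
Density altitude = 4000 + 120 × (31) = 4000 + (+3720) = 7720 ft.

7720 ft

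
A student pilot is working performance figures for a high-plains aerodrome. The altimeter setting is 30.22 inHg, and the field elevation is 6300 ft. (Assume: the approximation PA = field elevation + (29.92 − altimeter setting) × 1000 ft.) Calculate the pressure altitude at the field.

6000 ft

Pressure correction = (29.92 − 30.22) × 1000 = -300 ft.
Pressure altitude = 6300 + (-300) = 6000 ft.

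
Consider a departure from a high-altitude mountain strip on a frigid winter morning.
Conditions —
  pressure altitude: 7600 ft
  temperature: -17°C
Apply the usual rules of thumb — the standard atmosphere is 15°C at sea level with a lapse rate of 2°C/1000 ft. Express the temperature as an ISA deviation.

ISA-16.8°C

ISA temperature at 7600 ft = 15 − 2 × (7600/1000) = -0.2°C.
Deviation = OAT − ISA = -17 − (-0.2) = -16.8°C.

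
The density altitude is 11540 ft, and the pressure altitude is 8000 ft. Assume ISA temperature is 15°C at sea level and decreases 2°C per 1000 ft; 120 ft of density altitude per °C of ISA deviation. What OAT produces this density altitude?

Density altitude − pressure altitude = 11540 − 8000 = +3540 ft.
At 120 ft/°C that is an ISA deviation of 3540/120 = +29.5°C.
ISA temperature at 8000 ft = 15 − 2 × (8000/1000) = -1°C.
OAT = ISA + deviation = -1 + (+29.5) = 28.5°C.

28.5°C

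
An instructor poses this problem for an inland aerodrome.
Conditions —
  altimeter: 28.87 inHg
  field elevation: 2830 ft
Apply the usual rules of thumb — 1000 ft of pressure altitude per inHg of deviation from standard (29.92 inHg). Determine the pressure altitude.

Pressure correction = (29.92 − 28.87) × 1000 = +1050 ft.
Pressure altitude = 2830 + (+1050) = 3880 ft.

3880 ft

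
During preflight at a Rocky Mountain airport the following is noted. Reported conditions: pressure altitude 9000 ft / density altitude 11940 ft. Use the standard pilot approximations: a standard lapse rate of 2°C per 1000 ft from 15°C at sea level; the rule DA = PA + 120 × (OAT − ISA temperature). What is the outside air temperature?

Density altitude − pressure altitude = 11940 − 9000 = +2940 ft.
At 120 ft/°C that is an ISA deviation of 2940/120 = +24.5°C.
ISA temperature at 9000 ft = 15 − 2 × (9000/1000) = -3°C.
OAT = ISA + deviation = -3 + (+24.5) = 21.5°C.

21.5°C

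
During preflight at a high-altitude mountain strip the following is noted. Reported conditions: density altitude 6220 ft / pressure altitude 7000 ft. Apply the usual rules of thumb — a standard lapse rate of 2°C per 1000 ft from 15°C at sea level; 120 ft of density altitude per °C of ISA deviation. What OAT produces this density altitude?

-5.5°C

Density altitude − pressure altitude = 6220 − 7000 = -780 ft.
At 120 ft/°C that is an ISA deviation of -780/120 = -6.5°C.
ISA temperature at 7000 ft = 15 − 2 × (7000/1000) = 1°C.
OAT = ISA + deviation = 1 + (-6.5) = -5.5°C.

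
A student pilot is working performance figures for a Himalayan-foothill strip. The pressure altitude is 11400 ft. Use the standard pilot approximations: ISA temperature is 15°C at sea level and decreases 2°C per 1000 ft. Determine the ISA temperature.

-7.8°C

ISA temperature = 15 − 2 × (11400/1000) = 15 − 22.8 = -7.8°C.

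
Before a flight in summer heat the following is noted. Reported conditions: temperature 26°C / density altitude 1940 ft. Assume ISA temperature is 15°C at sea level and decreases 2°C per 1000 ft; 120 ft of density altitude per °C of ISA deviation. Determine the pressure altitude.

500 ft

DA = PA + 120 × (OAT − (15 − 2·PA/1000)) = PA + 120·OAT − 1800 + 0.24·PA = 1.24·PA + 120·OAT − 1800.
So 1.24·PA = 1940 − 120 × 26 + 1800 = 620.
PA = 620 / 1.24 = 500 ft.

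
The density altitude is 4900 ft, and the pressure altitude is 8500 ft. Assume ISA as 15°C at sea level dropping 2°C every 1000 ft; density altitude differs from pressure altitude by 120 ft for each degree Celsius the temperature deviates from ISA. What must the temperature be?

-32°C

Density altitude − pressure altitude = 4900 − 8500 = -3600 ft.
At 120 ft/°C that is an ISA deviation of -3600/120 = -30°C.
ISA temperature at 8500 ft = 15 − 2 × (8500/1000) = -2°C.
OAT = ISA + deviation = -2 + (-30) = -32°C.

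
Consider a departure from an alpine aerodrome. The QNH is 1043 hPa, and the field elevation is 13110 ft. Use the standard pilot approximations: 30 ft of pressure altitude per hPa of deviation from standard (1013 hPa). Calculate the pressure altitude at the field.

12210 ft

Pressure correction = (1013 − 1043) × 30 = -900 ft.
Pressure altitude = 13110 + (-900) = 12210 ft.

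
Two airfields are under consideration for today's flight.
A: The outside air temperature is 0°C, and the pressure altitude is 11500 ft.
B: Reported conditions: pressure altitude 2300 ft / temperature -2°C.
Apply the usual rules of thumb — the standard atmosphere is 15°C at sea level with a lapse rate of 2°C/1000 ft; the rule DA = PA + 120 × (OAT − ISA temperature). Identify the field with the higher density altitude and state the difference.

A by 11648 ft

A: ISA temp = -8°C, deviation +8°C, DA = 11500 + 120 × 8 = 12460 ft.
B: ISA temp = 10.4°C, deviation -12.4°C, DA = 2300 + 120 × (-12.4) = 812 ft.
A is higher by 12460 − 812 = 11648 ft.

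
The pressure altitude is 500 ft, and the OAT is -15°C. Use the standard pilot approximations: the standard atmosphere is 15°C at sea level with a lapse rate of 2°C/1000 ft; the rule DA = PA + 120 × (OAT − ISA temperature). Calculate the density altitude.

-2980 ft

ISA temperature at 500 ft = 15 − 2 × (500/1000) = 14°C.
ISA deviation = -15 − 14 = -29°C.
Density altitude = 500 + 120 × (-29) = 500 + (-3480) = -2980 ft.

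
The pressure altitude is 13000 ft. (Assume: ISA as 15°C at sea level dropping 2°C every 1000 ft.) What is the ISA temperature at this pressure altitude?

-11°C

ISA temperature = 15 − 2 × (13000/1000) = 15 − 26 = -11°C.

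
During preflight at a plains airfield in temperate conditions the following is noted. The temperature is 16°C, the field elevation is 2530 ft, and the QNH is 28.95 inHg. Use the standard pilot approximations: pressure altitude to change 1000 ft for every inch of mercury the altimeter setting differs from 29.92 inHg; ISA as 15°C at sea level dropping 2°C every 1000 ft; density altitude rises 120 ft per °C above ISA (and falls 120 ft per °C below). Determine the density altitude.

Pressure altitude = 2530 + (29.92 − 28.95) × 1000 = 2530 + (+970) = 3500 ft.
ISA temperature at 3500 ft = 15 − 2 × (3500/1000) = 8°C.
ISA deviation = 16 − 8 = +8°C.
Density altitude = 3500 + 120 × (8) = 4460 ft.

4460 ft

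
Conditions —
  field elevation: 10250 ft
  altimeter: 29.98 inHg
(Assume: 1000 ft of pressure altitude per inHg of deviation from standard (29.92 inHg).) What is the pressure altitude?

Pressure correction = (29.92 − 29.98) × 1000 = -60 ft.
Pressure altitude = 10250 + (-60) = 10190 ft.

10190 ft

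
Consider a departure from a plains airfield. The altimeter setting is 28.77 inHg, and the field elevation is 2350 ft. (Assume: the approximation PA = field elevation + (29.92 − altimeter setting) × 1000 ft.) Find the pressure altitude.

Pressure correction = (29.92 − 28.77) × 1000 = +1150 ft.
Pressure altitude = 2350 + (+1150) = 3500 ft.

3500 ft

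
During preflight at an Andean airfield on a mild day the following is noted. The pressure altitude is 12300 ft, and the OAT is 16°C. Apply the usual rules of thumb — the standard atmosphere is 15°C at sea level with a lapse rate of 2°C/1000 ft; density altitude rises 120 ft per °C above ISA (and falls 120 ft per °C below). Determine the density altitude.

15372 ft

ISA temperature at 12300 ft = 15 − 2 × (12300/1000) = -9.6°C.
ISA deviation = 16 − (-9.6) = +25.6°C.
Density altitude = 12300 + 120 × (25.6) = 12300 + (+3072) = 15372 ft.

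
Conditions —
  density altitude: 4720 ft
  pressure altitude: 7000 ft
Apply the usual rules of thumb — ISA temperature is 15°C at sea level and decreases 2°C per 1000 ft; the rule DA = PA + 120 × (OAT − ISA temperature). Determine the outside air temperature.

-18°C

Density altitude − pressure altitude = 4720 − 7000 = -2280 ft.
At 120 ft/°C that is an ISA deviation of -2280/120 = -19°C.
ISA temperature at 7000 ft = 15 − 2 × (7000/1000) = 1°C.
OAT = ISA + deviation = 1 + (-19) = -18°C.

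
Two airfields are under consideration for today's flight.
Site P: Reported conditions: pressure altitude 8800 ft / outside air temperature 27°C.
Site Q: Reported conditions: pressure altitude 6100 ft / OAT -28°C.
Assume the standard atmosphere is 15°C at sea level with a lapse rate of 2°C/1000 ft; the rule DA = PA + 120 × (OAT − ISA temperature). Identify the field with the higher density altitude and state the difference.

Site P by 9948 ft

Site P: ISA temp = -2.6°C, deviation +29.6°C, DA = 8800 + 120 × 29.6 = 12352 ft.
Site Q: ISA temp = 2.8°C, deviation -30.8°C, DA = 6100 + 120 × (-30.8) = 2404 ft.
Site P is higher by 12352 − 2404 = 9948 ft.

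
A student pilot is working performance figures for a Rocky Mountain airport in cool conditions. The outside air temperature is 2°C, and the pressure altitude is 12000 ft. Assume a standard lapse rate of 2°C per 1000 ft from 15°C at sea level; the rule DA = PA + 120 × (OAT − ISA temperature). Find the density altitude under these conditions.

ISA temperature at 12000 ft = 15 − 2 × (12000/1000) = -9°C.
ISA deviation = 2 − (-9) = +11°C.
Density altitude = 12000 + 120 × (11) = 12000 + (+1320) = 13320 ft.

13320 ft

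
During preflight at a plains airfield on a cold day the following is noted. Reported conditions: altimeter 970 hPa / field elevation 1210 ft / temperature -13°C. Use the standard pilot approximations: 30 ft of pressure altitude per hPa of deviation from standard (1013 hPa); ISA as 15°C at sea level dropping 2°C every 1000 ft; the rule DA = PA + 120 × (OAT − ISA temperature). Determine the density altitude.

-260 ft

Pressure altitude = 1210 + (1013 − 970) × 30 = 1210 + (+1290) = 2500 ft.
ISA temperature at 2500 ft = 15 − 2 × (2500/1000) = 10°C.
ISA deviation = -13 − 10 = -23°C.
Density altitude = 2500 + 120 × (-23) = -260 ft.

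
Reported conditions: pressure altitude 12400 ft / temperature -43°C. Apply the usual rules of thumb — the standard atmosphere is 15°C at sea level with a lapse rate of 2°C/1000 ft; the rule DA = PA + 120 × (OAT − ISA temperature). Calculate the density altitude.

8416 ft

ISA temperature at 12400 ft = 15 − 2 × (12400/1000) = -9.8°C.
ISA deviation = -43 − (-9.8) = -33.2°C.
Density altitude = 12400 + 120 × (-33.2) = 12400 + (-3984) = 8416 ft.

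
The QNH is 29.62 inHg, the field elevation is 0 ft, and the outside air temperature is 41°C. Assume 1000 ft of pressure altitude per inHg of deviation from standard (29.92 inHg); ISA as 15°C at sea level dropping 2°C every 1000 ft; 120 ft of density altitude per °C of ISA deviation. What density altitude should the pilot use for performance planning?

Pressure altitude = 0 + (29.92 − 29.62) × 1000 = 0 + (+300) = 300 ft.
ISA temperature at 300 ft = 15 − 2 × (300/1000) = 14.4°C.
ISA deviation = 41 − 14.4 = +26.6°C.
Density altitude = 300 + 120 × (26.6) = 3492 ft.

3492 ft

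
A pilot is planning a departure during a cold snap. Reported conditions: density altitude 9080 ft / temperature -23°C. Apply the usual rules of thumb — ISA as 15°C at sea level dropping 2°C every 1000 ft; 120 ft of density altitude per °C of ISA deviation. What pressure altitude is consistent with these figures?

11000 ft

DA = PA + 120 × (OAT − (15 − 2·PA/1000)) = PA + 120·OAT − 1800 + 0.24·PA = 1.24·PA + 120·OAT − 1800.
So 1.24·PA = 9080 − 120 × (-23) + 1800 = 13640.
PA = 13640 / 1.24 = 11000 ft.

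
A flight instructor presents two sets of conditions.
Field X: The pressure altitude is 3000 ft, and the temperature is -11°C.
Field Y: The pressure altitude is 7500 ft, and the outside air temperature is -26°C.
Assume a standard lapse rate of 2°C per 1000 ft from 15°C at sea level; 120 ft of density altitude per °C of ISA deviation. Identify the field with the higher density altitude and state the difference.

Field Y by 3780 ft

Field X: ISA temp = 9°C, deviation -20°C, DA = 3000 + 120 × (-20) = 600 ft.
Field Y: ISA temp = 0°C, deviation -26°C, DA = 7500 + 120 × (-26) = 4380 ft.
Field Y is higher by 4380 − 600 = 3780 ft.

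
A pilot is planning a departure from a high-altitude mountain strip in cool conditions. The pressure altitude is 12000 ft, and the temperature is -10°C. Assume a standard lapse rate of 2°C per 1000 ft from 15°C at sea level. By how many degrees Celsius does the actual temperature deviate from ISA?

ISA temperature at 12000 ft = 15 − 2 × (12000/1000) = -9°C.
Deviation = OAT − ISA = -10 − (-9) = -1°C.

ISA-1°C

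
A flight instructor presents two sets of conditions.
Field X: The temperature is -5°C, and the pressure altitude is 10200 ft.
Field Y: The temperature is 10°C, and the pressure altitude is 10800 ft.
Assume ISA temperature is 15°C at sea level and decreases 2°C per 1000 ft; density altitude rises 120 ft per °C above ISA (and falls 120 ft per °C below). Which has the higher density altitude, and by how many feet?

Field X: ISA temp = -5.4°C, deviation +0.4°C, DA = 10200 + 120 × 0.4 = 10248 ft.
Field Y: ISA temp = -6.6°C, deviation +16.6°C, DA = 10800 + 120 × 16.6 = 12792 ft.
Field Y is higher by 12792 − 10248 = 2544 ft.

Field Y by 2544 ft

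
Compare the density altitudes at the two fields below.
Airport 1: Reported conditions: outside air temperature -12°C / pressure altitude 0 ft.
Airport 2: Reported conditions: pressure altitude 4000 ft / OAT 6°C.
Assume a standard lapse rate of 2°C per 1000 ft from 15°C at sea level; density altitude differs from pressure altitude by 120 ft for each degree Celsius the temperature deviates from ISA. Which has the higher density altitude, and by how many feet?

Airport 2 by 7120 ft

Airport 1: ISA temp = 15°C, deviation -27°C, DA = 0 + 120 × (-27) = -3240 ft.
Airport 2: ISA temp = 7°C, deviation -1°C, DA = 4000 + 120 × (-1) = 3880 ft.
Airport 2 is higher by 3880 − (-3240) = 7120 ft.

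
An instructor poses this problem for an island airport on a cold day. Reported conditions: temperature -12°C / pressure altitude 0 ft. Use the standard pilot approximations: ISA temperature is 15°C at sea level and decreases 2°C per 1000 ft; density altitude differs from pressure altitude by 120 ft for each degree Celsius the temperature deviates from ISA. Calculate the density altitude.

-3240 ft

ISA temperature at 0 ft = 15 − 2 × (0/1000) = 15°C.
ISA deviation = -12 − 15 = -27°C.
Density altitude = 0 + 120 × (-27) = 0 + (-3240) = -3240 ft.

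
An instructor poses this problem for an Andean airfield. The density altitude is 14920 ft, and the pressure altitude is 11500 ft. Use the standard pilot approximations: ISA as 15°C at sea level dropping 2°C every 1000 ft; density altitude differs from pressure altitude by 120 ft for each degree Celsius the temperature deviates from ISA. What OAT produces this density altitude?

Density altitude − pressure altitude = 14920 − 11500 = +3420 ft.
At 120 ft/°C that is an ISA deviation of 3420/120 = +28.5°C.
ISA temperature at 11500 ft = 15 − 2 × (11500/1000) = -8°C.
OAT = ISA + deviation = -8 + (+28.5) = 20.5°C.

20.5°C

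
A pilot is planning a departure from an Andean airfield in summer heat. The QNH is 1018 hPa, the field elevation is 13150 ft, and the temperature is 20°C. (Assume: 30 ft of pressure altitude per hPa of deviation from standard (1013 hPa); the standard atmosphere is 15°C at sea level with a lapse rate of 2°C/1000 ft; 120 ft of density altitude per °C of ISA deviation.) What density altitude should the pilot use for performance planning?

Pressure altitude = 13150 + (1013 − 1018) × 30 = 13150 + (-150) = 13000 ft.
ISA temperature at 13000 ft = 15 − 2 × (13000/1000) = -11°C.
ISA deviation = 20 − (-11) = +31°C.
Density altitude = 13000 + 120 × (31) = 16720 ft.

16720 ft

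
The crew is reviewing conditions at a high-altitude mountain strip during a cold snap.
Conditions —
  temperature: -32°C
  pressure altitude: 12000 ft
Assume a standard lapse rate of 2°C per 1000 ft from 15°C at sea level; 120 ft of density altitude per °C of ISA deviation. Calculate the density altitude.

9240 ft

ISA temperature at 12000 ft = 15 − 2 × (12000/1000) = -9°C.
ISA deviation = -32 − (-9) = -23°C.
Density altitude = 12000 + 120 × (-23) = 12000 + (-2760) = 9240 ft.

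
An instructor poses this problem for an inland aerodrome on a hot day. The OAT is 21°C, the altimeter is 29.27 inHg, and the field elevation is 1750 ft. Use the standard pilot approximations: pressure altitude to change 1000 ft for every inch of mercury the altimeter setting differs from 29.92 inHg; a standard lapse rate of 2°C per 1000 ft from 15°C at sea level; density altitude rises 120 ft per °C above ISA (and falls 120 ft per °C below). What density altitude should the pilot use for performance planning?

Pressure altitude = 1750 + (29.92 − 29.27) × 1000 = 1750 + (+650) = 2400 ft.
ISA temperature at 2400 ft = 15 − 2 × (2400/1000) = 10.2°C.
ISA deviation = 21 − 10.2 = +10.8°C.
Density altitude = 2400 + 120 × (10.8) = 3696 ft.

3696 ft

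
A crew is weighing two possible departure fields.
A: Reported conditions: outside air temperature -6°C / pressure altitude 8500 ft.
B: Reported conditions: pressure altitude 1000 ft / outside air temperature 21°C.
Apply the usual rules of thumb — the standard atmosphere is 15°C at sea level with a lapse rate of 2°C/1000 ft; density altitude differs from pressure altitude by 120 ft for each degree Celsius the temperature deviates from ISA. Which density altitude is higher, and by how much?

A by 6060 ft

A: ISA temp = -2°C, deviation -4°C, DA = 8500 + 120 × (-4) = 8020 ft.
B: ISA temp = 13°C, deviation +8°C, DA = 1000 + 120 × 8 = 1960 ft.
A is higher by 8020 − 1960 = 6060 ft.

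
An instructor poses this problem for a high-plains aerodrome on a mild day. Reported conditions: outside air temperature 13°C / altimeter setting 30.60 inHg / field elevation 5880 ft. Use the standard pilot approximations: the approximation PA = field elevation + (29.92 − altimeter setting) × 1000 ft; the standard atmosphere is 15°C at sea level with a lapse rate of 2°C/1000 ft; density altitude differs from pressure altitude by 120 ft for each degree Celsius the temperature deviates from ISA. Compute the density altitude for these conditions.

6208 ft

Pressure altitude = 5880 + (29.92 − 30.60) × 1000 = 5880 + (-680) = 5200 ft.
ISA temperature at 5200 ft = 15 − 2 × (5200/1000) = 4.6°C.
ISA deviation = 13 − 4.6 = +8.4°C.
Density altitude = 5200 + 120 × (8.4) = 6208 ft.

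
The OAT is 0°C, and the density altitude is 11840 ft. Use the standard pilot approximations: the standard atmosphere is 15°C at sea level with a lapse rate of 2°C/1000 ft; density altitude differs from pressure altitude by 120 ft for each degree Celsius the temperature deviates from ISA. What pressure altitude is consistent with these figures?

DA = PA + 120 × (OAT − (15 − 2·PA/1000)) = PA + 120·OAT − 1800 + 0.24·PA = 1.24·PA + 120·OAT − 1800.
So 1.24·PA = 11840 − 120 × 0 + 1800 = 13640.
PA = 13640 / 1.24 = 11000 ft.

11000 ft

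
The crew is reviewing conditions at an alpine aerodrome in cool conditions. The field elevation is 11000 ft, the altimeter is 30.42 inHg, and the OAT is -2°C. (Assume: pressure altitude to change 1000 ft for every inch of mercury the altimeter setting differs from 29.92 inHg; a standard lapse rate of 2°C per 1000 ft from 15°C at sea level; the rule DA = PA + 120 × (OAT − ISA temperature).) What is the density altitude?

Pressure altitude = 11000 + (29.92 − 30.42) × 1000 = 11000 + (-500) = 10500 ft.
ISA temperature at 10500 ft = 15 − 2 × (10500/1000) = -6°C.
ISA deviation = -2 − (-6) = +4°C.
Density altitude = 10500 + 120 × (4) = 10980 ft.

10980 ft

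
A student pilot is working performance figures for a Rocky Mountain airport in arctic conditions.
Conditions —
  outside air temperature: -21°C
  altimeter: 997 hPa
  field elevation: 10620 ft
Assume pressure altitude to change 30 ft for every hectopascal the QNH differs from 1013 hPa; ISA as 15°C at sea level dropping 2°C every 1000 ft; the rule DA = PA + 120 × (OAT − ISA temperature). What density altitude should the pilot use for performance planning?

9444 ft

Pressure altitude = 10620 + (1013 − 997) × 30 = 10620 + (+480) = 11100 ft.
ISA temperature at 11100 ft = 15 − 2 × (11100/1000) = -7.2°C.
ISA deviation = -21 − (-7.2) = -13.8°C.
Density altitude = 11100 + 120 × (-13.8) = 9444 ft.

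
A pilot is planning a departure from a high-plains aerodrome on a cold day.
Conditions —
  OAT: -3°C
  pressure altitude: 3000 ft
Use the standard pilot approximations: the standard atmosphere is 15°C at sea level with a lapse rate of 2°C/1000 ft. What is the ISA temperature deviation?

ISA temperature at 3000 ft = 15 − 2 × (3000/1000) = 9°C.
Deviation = OAT − ISA = -3 − 9 = -12°C.

ISA-12°C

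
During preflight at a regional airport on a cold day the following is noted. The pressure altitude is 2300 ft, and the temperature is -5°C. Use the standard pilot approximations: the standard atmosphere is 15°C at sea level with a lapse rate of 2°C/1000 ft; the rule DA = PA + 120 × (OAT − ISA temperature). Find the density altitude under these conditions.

452 ft

ISA temperature at 2300 ft = 15 − 2 × (2300/1000) = 10.4°C.
ISA deviation = -5 − 10.4 = -15.4°C.
Density altitude = 2300 + 120 × (-15.4) = 2300 + (-1848) = 452 ft.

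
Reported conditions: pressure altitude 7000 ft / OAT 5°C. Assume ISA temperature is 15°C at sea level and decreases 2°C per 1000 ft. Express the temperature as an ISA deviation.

ISA+4°C

ISA temperature at 7000 ft = 15 − 2 × (7000/1000) = 1°C.
Deviation = OAT − ISA = 5 − 1 = +4°C.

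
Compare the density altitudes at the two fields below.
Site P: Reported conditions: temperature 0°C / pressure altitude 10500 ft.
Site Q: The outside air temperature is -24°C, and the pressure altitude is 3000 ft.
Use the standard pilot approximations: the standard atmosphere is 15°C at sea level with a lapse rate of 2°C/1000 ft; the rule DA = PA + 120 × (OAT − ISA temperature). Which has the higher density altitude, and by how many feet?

Site P by 12180 ft

Site P: ISA temp = -6°C, deviation +6°C, DA = 10500 + 120 × 6 = 11220 ft.
Site Q: ISA temp = 9°C, deviation -33°C, DA = 3000 + 120 × (-33) = -960 ft.
Site P is higher by 11220 − (-960) = 12180 ft.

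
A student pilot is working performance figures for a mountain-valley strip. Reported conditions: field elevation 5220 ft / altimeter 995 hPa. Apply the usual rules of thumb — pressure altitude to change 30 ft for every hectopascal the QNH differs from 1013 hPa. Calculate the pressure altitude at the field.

Pressure correction = (1013 − 995) × 30 = +540 ft.
Pressure altitude = 5220 + (+540) = 5760 ft.

5760 ft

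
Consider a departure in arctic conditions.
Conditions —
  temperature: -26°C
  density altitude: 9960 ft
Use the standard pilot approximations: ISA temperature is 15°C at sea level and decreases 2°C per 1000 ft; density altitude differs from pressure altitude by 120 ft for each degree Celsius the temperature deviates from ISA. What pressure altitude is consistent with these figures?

12000 ft

DA = PA + 120 × (OAT − (15 − 2·PA/1000)) = PA + 120·OAT − 1800 + 0.24·PA = 1.24·PA + 120·OAT − 1800.
So 1.24·PA = 9960 − 120 × (-26) + 1800 = 14880.
PA = 14880 / 1.24 = 12000 ft.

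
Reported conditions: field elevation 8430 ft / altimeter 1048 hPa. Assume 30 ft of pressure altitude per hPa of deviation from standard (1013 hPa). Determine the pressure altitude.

7380 ft

Pressure correction = (1013 − 1048) × 30 = -1050 ft.
Pressure altitude = 8430 + (-1050) = 7380 ft.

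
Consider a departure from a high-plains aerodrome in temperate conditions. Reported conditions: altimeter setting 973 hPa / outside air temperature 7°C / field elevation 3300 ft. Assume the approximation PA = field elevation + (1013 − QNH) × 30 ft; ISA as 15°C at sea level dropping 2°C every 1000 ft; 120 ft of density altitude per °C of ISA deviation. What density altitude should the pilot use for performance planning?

Pressure altitude = 3300 + (1013 − 973) × 30 = 3300 + (+1200) = 4500 ft.
ISA temperature at 4500 ft = 15 − 2 × (4500/1000) = 6°C.
ISA deviation = 7 − 6 = +1°C.
Density altitude = 4500 + 120 × (1) = 4620 ft.

4620 ft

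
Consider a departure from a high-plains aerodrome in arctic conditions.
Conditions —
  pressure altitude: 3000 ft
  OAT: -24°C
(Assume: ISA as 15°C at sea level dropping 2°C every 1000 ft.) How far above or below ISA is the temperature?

ISA temperature at 3000 ft = 15 − 2 × (3000/1000) = 9°C.
Deviation = OAT − ISA = -24 − 9 = -33°C.

ISA-33°C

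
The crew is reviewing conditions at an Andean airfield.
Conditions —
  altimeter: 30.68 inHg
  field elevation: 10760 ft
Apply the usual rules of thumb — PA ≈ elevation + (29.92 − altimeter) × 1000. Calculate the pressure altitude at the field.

Pressure correction = (29.92 − 30.68) × 1000 = -760 ft.
Pressure altitude = 10760 + (-760) = 10000 ft.

10000 ft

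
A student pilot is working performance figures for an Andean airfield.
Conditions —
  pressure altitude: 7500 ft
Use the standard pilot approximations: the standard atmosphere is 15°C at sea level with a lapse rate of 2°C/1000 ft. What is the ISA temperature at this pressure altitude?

ISA temperature = 15 − 2 × (7500/1000) = 15 − 15 = 0°C.

0°C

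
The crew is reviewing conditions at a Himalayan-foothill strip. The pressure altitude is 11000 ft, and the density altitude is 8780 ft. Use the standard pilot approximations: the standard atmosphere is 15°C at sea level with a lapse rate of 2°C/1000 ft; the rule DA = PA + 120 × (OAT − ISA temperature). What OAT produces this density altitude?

-25.5°C

Density altitude − pressure altitude = 8780 − 11000 = -2220 ft.
At 120 ft/°C that is an ISA deviation of -2220/120 = -18.5°C.
ISA temperature at 11000 ft = 15 − 2 × (11000/1000) = -7°C.
OAT = ISA + deviation = -7 + (-18.5) = -25.5°C.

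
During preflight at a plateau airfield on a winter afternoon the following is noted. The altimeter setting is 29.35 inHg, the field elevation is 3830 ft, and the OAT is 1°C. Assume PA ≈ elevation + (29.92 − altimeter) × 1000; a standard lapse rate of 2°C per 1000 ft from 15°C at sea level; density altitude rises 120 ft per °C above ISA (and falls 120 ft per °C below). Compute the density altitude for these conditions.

Pressure altitude = 3830 + (29.92 − 29.35) × 1000 = 3830 + (+570) = 4400 ft.
ISA temperature at 4400 ft = 15 − 2 × (4400/1000) = 6.2°C.
ISA deviation = 1 − 6.2 = -5.2°C.
Density altitude = 4400 + 120 × (-5.2) = 3776 ft.

3776 ft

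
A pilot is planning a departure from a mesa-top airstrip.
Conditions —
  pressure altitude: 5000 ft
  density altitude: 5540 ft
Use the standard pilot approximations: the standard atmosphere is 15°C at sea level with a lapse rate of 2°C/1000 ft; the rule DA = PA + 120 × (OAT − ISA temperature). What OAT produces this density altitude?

9.5°C

Density altitude − pressure altitude = 5540 − 5000 = +540 ft.
At 120 ft/°C that is an ISA deviation of 540/120 = +4.5°C.
ISA temperature at 5000 ft = 15 − 2 × (5000/1000) = 5°C.
OAT = ISA + deviation = 5 + (+4.5) = 9.5°C.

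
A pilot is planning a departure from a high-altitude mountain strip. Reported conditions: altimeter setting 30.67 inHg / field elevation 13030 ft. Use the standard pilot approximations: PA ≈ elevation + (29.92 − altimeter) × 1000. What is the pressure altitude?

12280 ft

Pressure correction = (29.92 − 30.67) × 1000 = -750 ft.
Pressure altitude = 13030 + (-750) = 12280 ft.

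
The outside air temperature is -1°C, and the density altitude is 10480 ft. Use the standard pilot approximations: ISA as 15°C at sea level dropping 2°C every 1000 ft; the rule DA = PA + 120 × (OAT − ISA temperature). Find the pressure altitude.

DA = PA + 120 × (OAT − (15 − 2·PA/1000)) = PA + 120·OAT − 1800 + 0.24·PA = 1.24·PA + 120·OAT − 1800.
So 1.24·PA = 10480 − 120 × (-1) + 1800 = 12400.
PA = 12400 / 1.24 = 10000 ft.

10000 ft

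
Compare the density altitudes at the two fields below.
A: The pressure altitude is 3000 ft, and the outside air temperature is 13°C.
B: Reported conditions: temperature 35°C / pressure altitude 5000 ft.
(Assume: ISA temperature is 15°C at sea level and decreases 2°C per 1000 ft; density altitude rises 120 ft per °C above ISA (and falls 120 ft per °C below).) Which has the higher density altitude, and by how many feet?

A: ISA temp = 9°C, deviation +4°C, DA = 3000 + 120 × 4 = 3480 ft.
B: ISA temp = 5°C, deviation +30°C, DA = 5000 + 120 × 30 = 8600 ft.
B is higher by 8600 − 3480 = 5120 ft.

B by 5120 ft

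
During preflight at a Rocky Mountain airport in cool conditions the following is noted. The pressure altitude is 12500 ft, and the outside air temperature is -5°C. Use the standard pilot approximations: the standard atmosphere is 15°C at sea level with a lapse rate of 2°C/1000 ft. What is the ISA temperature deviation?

ISA+5°C

ISA temperature at 12500 ft = 15 − 2 × (12500/1000) = -10°C.
Deviation = OAT − ISA = -5 − (-10) = +5°C.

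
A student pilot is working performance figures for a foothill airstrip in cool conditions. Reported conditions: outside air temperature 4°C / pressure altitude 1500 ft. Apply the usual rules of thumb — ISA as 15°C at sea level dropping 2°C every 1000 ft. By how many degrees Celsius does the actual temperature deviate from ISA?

ISA temperature at 1500 ft = 15 − 2 × (1500/1000) = 12°C.
Deviation = OAT − ISA = 4 − 12 = -8°C.

ISA-8°C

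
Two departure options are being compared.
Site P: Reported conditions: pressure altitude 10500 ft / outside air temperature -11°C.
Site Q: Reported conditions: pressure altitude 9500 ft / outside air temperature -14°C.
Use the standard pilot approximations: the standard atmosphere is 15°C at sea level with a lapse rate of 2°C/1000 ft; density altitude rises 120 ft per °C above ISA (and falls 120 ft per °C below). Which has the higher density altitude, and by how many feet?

Site P by 1600 ft

Site P: ISA temp = -6°C, deviation -5°C, DA = 10500 + 120 × (-5) = 9900 ft.
Site Q: ISA temp = -4°C, deviation -10°C, DA = 9500 + 120 × (-10) = 8300 ft.
Site P is higher by 9900 − 8300 = 1600 ft.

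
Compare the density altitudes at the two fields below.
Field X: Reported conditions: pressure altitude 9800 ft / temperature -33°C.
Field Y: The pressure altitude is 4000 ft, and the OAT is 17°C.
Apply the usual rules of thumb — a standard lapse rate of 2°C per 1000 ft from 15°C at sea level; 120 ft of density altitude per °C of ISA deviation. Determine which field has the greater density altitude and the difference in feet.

Field X: ISA temp = -4.6°C, deviation -28.4°C, DA = 9800 + 120 × (-28.4) = 6392 ft.
Field Y: ISA temp = 7°C, deviation +10°C, DA = 4000 + 120 × 10 = 5200 ft.
Field X is higher by 6392 − 5200 = 1192 ft.

Field X by 1192 ft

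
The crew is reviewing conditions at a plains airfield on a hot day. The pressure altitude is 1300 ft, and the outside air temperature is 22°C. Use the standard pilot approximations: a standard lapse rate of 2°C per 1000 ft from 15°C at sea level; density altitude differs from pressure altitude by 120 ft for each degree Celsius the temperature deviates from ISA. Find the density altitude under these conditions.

2452 ft

ISA temperature at 1300 ft = 15 − 2 × (1300/1000) = 12.4°C.
ISA deviation = 22 − 12.4 = +9.6°C.
Density altitude = 1300 + 120 × (9.6) = 1300 + (+1152) = 2452 ft.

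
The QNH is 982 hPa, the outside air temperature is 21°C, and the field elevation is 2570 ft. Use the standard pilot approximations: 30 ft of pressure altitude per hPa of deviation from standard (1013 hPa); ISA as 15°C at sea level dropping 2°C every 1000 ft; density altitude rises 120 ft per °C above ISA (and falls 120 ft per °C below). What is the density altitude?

Pressure altitude = 2570 + (1013 − 982) × 30 = 2570 + (+930) = 3500 ft.
ISA temperature at 3500 ft = 15 − 2 × (3500/1000) = 8°C.
ISA deviation = 21 − 8 = +13°C.
Density altitude = 3500 + 120 × (13) = 5060 ft.

5060 ft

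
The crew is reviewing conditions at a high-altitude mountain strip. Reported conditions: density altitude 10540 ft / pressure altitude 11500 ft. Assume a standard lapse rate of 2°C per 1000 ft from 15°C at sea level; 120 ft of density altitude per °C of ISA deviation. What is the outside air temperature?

-16°C

Density altitude − pressure altitude = 10540 − 11500 = -960 ft.
At 120 ft/°C that is an ISA deviation of -960/120 = -8°C.
ISA temperature at 11500 ft = 15 − 2 × (11500/1000) = -8°C.
OAT = ISA + deviation = -8 + (-8) = -16°C.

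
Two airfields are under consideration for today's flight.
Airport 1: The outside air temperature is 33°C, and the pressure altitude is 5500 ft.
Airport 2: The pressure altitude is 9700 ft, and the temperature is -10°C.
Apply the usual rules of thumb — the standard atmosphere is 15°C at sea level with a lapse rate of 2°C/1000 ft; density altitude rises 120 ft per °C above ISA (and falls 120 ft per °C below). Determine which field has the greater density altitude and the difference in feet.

Airport 1: ISA temp = 4°C, deviation +29°C, DA = 5500 + 120 × 29 = 8980 ft.
Airport 2: ISA temp = -4.4°C, deviation -5.6°C, DA = 9700 + 120 × (-5.6) = 9028 ft.
Airport 2 is higher by 9028 − 8980 = 48 ft.

Airport 2 by 48 ft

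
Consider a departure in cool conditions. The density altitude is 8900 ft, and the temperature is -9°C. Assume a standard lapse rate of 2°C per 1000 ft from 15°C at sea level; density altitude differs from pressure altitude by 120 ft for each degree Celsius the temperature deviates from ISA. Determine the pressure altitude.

DA = PA + 120 × (OAT − (15 − 2·PA/1000)) = PA + 120·OAT − 1800 + 0.24·PA = 1.24·PA + 120·OAT − 1800.
So 1.24·PA = 8900 − 120 × (-9) + 1800 = 11780.
PA = 11780 / 1.24 = 9500 ft.

9500 ft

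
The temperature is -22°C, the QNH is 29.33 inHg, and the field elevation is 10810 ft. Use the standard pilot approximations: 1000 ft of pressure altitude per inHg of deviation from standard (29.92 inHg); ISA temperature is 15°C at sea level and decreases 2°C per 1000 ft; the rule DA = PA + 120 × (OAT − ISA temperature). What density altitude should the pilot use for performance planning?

9696 ft

Pressure altitude = 10810 + (29.92 − 29.33) × 1000 = 10810 + (+590) = 11400 ft.
ISA temperature at 11400 ft = 15 − 2 × (11400/1000) = -7.8°C.
ISA deviation = -22 − (-7.8) = -14.2°C.
Density altitude = 11400 + 120 × (-14.2) = 9696 ft.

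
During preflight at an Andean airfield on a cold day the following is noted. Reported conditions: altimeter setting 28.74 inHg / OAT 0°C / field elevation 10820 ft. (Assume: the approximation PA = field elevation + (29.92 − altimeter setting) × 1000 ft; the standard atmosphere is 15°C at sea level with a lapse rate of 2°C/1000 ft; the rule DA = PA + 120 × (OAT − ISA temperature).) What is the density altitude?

Pressure altitude = 10820 + (29.92 − 28.74) × 1000 = 10820 + (+1180) = 12000 ft.
ISA temperature at 12000 ft = 15 − 2 × (12000/1000) = -9°C.
ISA deviation = 0 − (-9) = +9°C.
Density altitude = 12000 + 120 × (9) = 13080 ft.

13080 ft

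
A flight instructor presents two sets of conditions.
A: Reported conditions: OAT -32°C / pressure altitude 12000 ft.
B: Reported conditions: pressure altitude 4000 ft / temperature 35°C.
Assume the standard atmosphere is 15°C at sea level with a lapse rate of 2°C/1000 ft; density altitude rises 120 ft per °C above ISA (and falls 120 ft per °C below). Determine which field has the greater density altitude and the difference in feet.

A: ISA temp = -9°C, deviation -23°C, DA = 12000 + 120 × (-23) = 9240 ft.
B: ISA temp = 7°C, deviation +28°C, DA = 4000 + 120 × 28 = 7360 ft.
A is higher by 9240 − 7360 = 1880 ft.

A by 1880 ft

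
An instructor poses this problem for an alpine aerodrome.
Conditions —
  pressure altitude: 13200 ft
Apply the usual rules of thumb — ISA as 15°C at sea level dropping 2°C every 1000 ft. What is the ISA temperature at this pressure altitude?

ISA temperature = 15 − 2 × (13200/1000) = 15 − 26.4 = -11.4°C.

-11.4°C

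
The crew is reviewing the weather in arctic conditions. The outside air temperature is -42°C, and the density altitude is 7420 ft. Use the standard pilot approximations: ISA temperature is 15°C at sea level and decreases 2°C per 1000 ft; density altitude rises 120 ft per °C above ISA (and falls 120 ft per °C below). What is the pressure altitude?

11500 ft

DA = PA + 120 × (OAT − (15 − 2·PA/1000)) = PA + 120·OAT − 1800 + 0.24·PA = 1.24·PA + 120·OAT − 1800.
So 1.24·PA = 7420 − 120 × (-42) + 1800 = 14260.
PA = 14260 / 1.24 = 11500 ft.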